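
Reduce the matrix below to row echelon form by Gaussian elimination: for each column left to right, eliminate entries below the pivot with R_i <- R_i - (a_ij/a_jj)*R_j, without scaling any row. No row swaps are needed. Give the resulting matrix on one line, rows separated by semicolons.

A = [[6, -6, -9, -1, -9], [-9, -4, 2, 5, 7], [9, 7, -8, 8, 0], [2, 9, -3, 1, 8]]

Forward elimination:
R2 <- R2 - (-3/2)*R1:  [     0    -13  -23/2    7/2  -13/2 ]
R3 <- R3 - (3/2)*R1:  [    0    16  11/2  19/2  27/2 ]
R4 <- R4 - (1/3)*R1:  [   0   11    0  4/3   11 ]
R3 <- R3 - (-16/13)*R2:  [       0        0  -225/26   359/26     11/2 ]
R4 <- R4 - (-11/13)*R2:  [       0        0  -253/26   335/78     11/2 ]
R4 <- R4 - (253/225)*R3:  [         0          0          0  -2527/225   -154/225 ]
Row echelon form:
[ 6   -6       -9         -1        -9 ]
[ 0  -13    -23/2        7/2     -13/2 ]
[ 0    0  -225/26     359/26      11/2 ]
[ 0    0        0  -2527/225  -154/225 ]

REF = [6 -6 -9 -1 -9; 0 -13 -23/2 7/2 -13/2; 0 0 -225/26 359/26 11/2; 0 0 0 -2527/225 -154/225]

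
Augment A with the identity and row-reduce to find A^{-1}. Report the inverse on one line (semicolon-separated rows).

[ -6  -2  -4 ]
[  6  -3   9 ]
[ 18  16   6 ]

inverse = [-27/20 -13/30 -1/4; 21/20 3/10 1/4; 5/4 1/2 1/4]

Gauss-Jordan on [A | I]:
R1 <- (1/-6)*R1:  [    1   1/3   2/3  |  -1/6     0     0 ]
R2 <- R2 - (6)*R1:  [  0  -5   5  |   1   1   0 ]
R3 <- R3 - (18)*R1:  [  0  10  -6  |   3   0   1 ]
R2 <- (1/-5)*R2:  [    0     1    -1  |  -1/5  -1/5     0 ]
R1 <- R1 - (1/3)*R2:  [     1      0      1  |  -1/10   1/15      0 ]
R3 <- R3 - (10)*R2:  [ 0  0  4  |  5  2  1 ]
R3 <- (1/4)*R3:  [   0    0    1  |  5/4  1/2  1/4 ]
R1 <- R1 - (1)*R3:  [      1       0       0  |  -27/20  -13/30    -1/4 ]
R2 <- R2 - (-1)*R3:  [     0      1      0  |  21/20   3/10    1/4 ]
Right block of [I | A^{-1}] is the inverse:
[ -27/20  -13/30  -1/4 ]
[  21/20    3/10   1/4 ]
[    5/4     1/2   1/4 ]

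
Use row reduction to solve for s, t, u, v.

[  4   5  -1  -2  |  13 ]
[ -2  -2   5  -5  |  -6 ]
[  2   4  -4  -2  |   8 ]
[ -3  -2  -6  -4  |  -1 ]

(5, -2, -1, -1)

Forward elimination on [A|b]:
R2 <- R2 - (-1/2)*R1:  [   0  1/2  9/2   -6  1/2 ]
R3 <- R3 - (1/2)*R1:  [    0   3/2  -7/2    -1   3/2 ]
R4 <- R4 - (-3/4)*R1:  [     0    7/4  -27/4  -11/2   35/4 ]
R3 <- R3 - (3)*R2:  [   0    0  -17   17    0 ]
R4 <- R4 - (7/2)*R2:  [     0      0  -45/2   31/2      7 ]
R4 <- R4 - (45/34)*R3:  [  0   0   0  -7   7 ]
Row echelon form:
[ 4    5   -1  -2  |   13 ]
[ 0  1/2  9/2  -6  |  1/2 ]
[ 0    0  -17  17  |    0 ]
[ 0    0    0  -7  |    7 ]
Back-substitution:
v = (7) / -7 = -1
u = (0 - (17)*(-1)) / -17 = -1
t = (1/2 - (9/2)*(-1) - (-6)*(-1)) / (1/2) = -2
s = (13 - (5)*(-2) - (-1)*(-1) - (-2)*(-1)) / 4 = 5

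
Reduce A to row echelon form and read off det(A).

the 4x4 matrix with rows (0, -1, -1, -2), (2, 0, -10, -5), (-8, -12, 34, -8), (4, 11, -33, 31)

Forward elimination:
R1 <-> R2   (pivot in column 1 was zero)
[  2    0  -10  -5 ]
[  0   -1   -1  -2 ]
[ -8  -12   34  -8 ]
[  4   11  -33  31 ]
R3 <- R3 - (-4)*R1:  [   0  -12   -6  -28 ]
R4 <- R4 - (2)*R1:  [   0   11  -13   41 ]
R3 <- R3 - (12)*R2:  [  0   0   6  -4 ]
R4 <- R4 - (-11)*R2:  [   0    0  -24   19 ]
R4 <- R4 - (-4)*R3:  [ 0  0  0  3 ]
Upper-triangular form:
[ 2   0  -10  -5 ]
[ 0  -1   -1  -2 ]
[ 0   0    6  -4 ]
[ 0   0    0   3 ]
det(A) = (-1)^1 * (2) * (-1) * (6) * (3) = 36  (1 row swap -> sign -1)

det(A) = 36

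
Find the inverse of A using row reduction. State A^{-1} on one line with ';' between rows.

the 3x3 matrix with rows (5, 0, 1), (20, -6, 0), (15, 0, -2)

Gauss-Jordan on [A | I]:
R1 <- (1/5)*R1:  [   1    0  1/5  |  1/5    0    0 ]
R2 <- R2 - (20)*R1:  [  0  -6  -4  |  -4   1   0 ]
R3 <- R3 - (15)*R1:  [  0   0  -5  |  -3   0   1 ]
R2 <- (1/-6)*R2:  [    0     1   2/3  |   2/3  -1/6     0 ]
R3 <- (1/-5)*R3:  [    0     0     1  |   3/5     0  -1/5 ]
R1 <- R1 - (1/5)*R3:  [    1     0     0  |  2/25     0  1/25 ]
R2 <- R2 - (2/3)*R3:  [    0     1     0  |  4/15  -1/6  2/15 ]
Right block of [I | A^{-1}] is the inverse:
[ 2/25     0  1/25 ]
[ 4/15  -1/6  2/15 ]
[  3/5     0  -1/5 ]

inverse = [2/25 0 1/25; 4/15 -1/6 2/15; 3/5 0 -1/5]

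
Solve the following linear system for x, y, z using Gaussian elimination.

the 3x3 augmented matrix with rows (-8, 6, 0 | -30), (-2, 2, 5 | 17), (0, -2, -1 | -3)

Forward elimination on [A|b]:
R2 <- R2 - (1/4)*R1:  [    0   1/2     5  49/2 ]
R3 <- R3 - (-4)*R2:  [  0   0  19  95 ]
Row echelon form:
[ -8    6   0  |   -30 ]
[  0  1/2   5  |  49/2 ]
[  0    0  19  |    95 ]
Back-substitution:
z = (95) / 19 = 5
y = (49/2 - (5)*(5)) / (1/2) = -1
x = (-30 - (6)*(-1)) / -8 = 3

(3, -1, 5)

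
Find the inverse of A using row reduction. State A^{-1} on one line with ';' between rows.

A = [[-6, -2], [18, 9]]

inverse = [-1/2 -1/9; 1 1/3]

Gauss-Jordan on [A | I]:
R1 <- (1/-6)*R1:  [    1   1/3  |  -1/6     0 ]
R2 <- R2 - (18)*R1:  [ 0  3  |  3  1 ]
R2 <- (1/3)*R2:  [   0    1  |    1  1/3 ]
R1 <- R1 - (1/3)*R2:  [    1     0  |  -1/2  -1/9 ]
Right block of [I | A^{-1}] is the inverse:
[ -1/2  -1/9 ]
[    1   1/3 ]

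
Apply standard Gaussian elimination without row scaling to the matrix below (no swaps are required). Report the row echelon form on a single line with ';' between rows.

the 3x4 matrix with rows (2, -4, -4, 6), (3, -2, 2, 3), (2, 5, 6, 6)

Forward elimination:
R2 <- R2 - (3/2)*R1:  [  0   4   8  -6 ]
R3 <- R3 - (1)*R1:  [  0   9  10   0 ]
R3 <- R3 - (9/4)*R2:  [    0     0    -8  27/2 ]
Row echelon form:
[ 2  -4  -4     6 ]
[ 0   4   8    -6 ]
[ 0   0  -8  27/2 ]

REF = [2 -4 -4 6; 0 4 8 -6; 0 0 -8 27/2]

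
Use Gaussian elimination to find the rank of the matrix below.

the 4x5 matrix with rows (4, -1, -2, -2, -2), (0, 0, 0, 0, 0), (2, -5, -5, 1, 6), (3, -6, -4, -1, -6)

rank(A) = 3

Row reduction:
R3 <- R3 - (1/2)*R1:  [    0  -9/2    -4     2     7 ]
R4 <- R4 - (3/4)*R1:  [     0  -21/4   -5/2    1/2   -9/2 ]
R2 <-> R3   (pivot in column 2 was zero)
[ 4     -1    -2   -2    -2 ]
[ 0   -9/2    -4    2     7 ]
[ 0      0     0    0     0 ]
[ 0  -21/4  -5/2  1/2  -9/2 ]
R4 <- R4 - (7/6)*R2:  [     0      0   13/6  -11/6  -38/3 ]
R3 <-> R4   (pivot in column 3 was zero)
[ 4    -1    -2     -2     -2 ]
[ 0  -9/2    -4      2      7 ]
[ 0     0  13/6  -11/6  -38/3 ]
[ 0     0     0      0      0 ]
Row echelon form:
[ 4    -1    -2     -2     -2 ]
[ 0  -9/2    -4      2      7 ]
[ 0     0  13/6  -11/6  -38/3 ]
[ 0     0     0      0      0 ]
Nonzero rows / pivot columns: 3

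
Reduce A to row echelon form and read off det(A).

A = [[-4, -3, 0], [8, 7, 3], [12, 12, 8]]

det(A) = 4

Forward elimination:
R2 <- R2 - (-2)*R1:  [ 0  1  3 ]
R3 <- R3 - (-3)*R1:  [ 0  3  8 ]
R3 <- R3 - (3)*R2:  [  0   0  -1 ]
Upper-triangular form:
[ -4  -3   0 ]
[  0   1   3 ]
[  0   0  -1 ]
det(A) = (-1)^0 * (-4) * (1) * (-1) = 4  (0 row swaps -> sign +1)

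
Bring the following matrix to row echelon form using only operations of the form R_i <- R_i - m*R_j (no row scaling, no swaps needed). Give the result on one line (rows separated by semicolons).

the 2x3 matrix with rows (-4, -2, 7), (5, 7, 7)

REF = [-4 -2 7; 0 9/2 63/4]

Forward elimination:
R2 <- R2 - (-5/4)*R1:  [    0   9/2  63/4 ]
Row echelon form:
[ -4   -2     7 ]
[  0  9/2  63/4 ]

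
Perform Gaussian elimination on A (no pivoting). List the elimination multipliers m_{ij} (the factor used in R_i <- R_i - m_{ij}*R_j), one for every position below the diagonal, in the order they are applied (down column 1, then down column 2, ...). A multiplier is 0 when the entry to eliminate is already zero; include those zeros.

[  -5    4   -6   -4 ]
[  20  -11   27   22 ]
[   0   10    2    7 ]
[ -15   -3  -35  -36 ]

Forward elimination:
R2 <- R2 - (-4)*R1:  [ 0  5  3  6 ]
R3: entry in column 1 is already 0 -> m_{31} = 0 (no row operation needed)
R4 <- R4 - (3)*R1:  [   0  -15  -17  -24 ]
R3 <- R3 - (2)*R2:  [  0   0  -4  -5 ]
R4 <- R4 - (-3)*R2:  [  0   0  -8  -6 ]
R4 <- R4 - (2)*R3:  [ 0  0  0  4 ]
Multipliers (in order of application): m_{21} = -4, m_{31} = 0, m_{41} = 3, m_{32} = 2, m_{42} = -3, m_{43} = 2

multipliers: -4, 0, 3, 2, -3, 2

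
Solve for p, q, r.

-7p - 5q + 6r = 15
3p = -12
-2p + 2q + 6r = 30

(-4, 5, 2)

Forward elimination on [A|b]:
R2 <- R2 - (-3/7)*R1:  [     0  -15/7   18/7  -39/7 ]
R3 <- R3 - (2/7)*R1:  [     0   24/7   30/7  180/7 ]
R3 <- R3 - (-8/5)*R2:  [    0     0  42/5  84/5 ]
Row echelon form:
[ -7     -5     6  |     15 ]
[  0  -15/7  18/7  |  -39/7 ]
[  0      0  42/5  |   84/5 ]
Back-substitution:
r = (84/5) / (42/5) = 2
q = (-39/7 - (18/7)*(2)) / (-15/7) = 5
p = (15 - (-5)*(5) - (6)*(2)) / -7 = -4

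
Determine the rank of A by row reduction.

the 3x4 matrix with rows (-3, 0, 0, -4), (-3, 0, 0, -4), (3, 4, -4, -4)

rank(A) = 2

Row reduction:
R2 <- R2 - (1)*R1:  [ 0  0  0  0 ]
R3 <- R3 - (-1)*R1:  [  0   4  -4  -8 ]
R2 <-> R3   (pivot in column 2 was zero)
[ -3  0   0  -4 ]
[  0  4  -4  -8 ]
[  0  0   0   0 ]
Row echelon form:
[ -3  0   0  -4 ]
[  0  4  -4  -8 ]
[  0  0   0   0 ]
Nonzero rows / pivot columns: 2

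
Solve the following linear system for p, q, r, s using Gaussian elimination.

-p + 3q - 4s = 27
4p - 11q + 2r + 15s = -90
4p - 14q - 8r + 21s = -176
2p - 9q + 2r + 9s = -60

Forward elimination on [A|b]:
R2 <- R2 - (-4)*R1:  [  0   1   2  -1  18 ]
R3 <- R3 - (-4)*R1:  [   0   -2   -8    5  -68 ]
R4 <- R4 - (-2)*R1:  [  0  -3   2   1  -6 ]
R3 <- R3 - (-2)*R2:  [   0    0   -4    3  -32 ]
R4 <- R4 - (-3)*R2:  [  0   0   8  -2  48 ]
R4 <- R4 - (-2)*R3:  [   0    0    0    4  -16 ]
Row echelon form:
[ -1  3   0  -4  |   27 ]
[  0  1   2  -1  |   18 ]
[  0  0  -4   3  |  -32 ]
[  0  0   0   4  |  -16 ]
Back-substitution:
s = (-16) / 4 = -4
r = (-32 - (3)*(-4)) / -4 = 5
q = (18 - (2)*(5) - (-1)*(-4)) / 1 = 4
p = (27 - (3)*(4) - (-4)*(-4)) / -1 = 1

(1, 4, 5, -4)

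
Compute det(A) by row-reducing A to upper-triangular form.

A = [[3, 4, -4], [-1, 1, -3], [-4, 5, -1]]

Forward elimination:
R2 <- R2 - (-1/3)*R1:  [     0    7/3  -13/3 ]
R3 <- R3 - (-4/3)*R1:  [     0   31/3  -19/3 ]
R3 <- R3 - (31/7)*R2:  [    0     0  90/7 ]
Upper-triangular form:
[ 3    4     -4 ]
[ 0  7/3  -13/3 ]
[ 0    0   90/7 ]
det(A) = (-1)^0 * (3) * (7/3) * (90/7) = 90  (0 row swaps -> sign +1)

det(A) = 90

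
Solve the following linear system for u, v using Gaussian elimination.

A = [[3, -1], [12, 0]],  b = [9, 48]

(4, 3)

Forward elimination on [A|b]:
R2 <- R2 - (4)*R1:  [  0   4  12 ]
Row echelon form:
[ 3  -1  |   9 ]
[ 0   4  |  12 ]
Back-substitution:
v = (12) / 4 = 3
u = (9 - (-1)*(3)) / 3 = 4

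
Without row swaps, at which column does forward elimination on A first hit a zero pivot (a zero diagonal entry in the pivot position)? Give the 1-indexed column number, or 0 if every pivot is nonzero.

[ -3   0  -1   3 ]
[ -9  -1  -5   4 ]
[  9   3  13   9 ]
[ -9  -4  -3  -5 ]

Naive forward elimination:
R2 <- R2 - (3)*R1:  [  0  -1  -2  -5 ]
R3 <- R3 - (-3)*R1:  [  0   3  10  18 ]
R4 <- R4 - (3)*R1:  [   0   -4    0  -14 ]
R3 <- R3 - (-3)*R2:  [ 0  0  4  3 ]
R4 <- R4 - (4)*R2:  [ 0  0  8  6 ]
R4 <- R4 - (2)*R3:  [ 0  0  0  0 ]
Matrix at this point:
[ -3   0  -1   3 ]
[  0  -1  -2  -5 ]
[  0   0   4   3 ]
[  0   0   0   0 ]
Pivot entry (4,4) in the last row is zero and there are no rows below to swap with -> zero pivot in column 4 (A is singular).

first zero-pivot column = 4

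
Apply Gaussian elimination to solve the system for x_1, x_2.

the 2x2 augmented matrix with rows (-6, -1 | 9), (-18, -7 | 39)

(-1, -3)

Forward elimination on [A|b]:
R2 <- R2 - (3)*R1:  [  0  -4  12 ]
Row echelon form:
[ -6  -1  |   9 ]
[  0  -4  |  12 ]
Back-substitution:
x_2 = (12) / -4 = -3
x_1 = (9 - (-1)*(-3)) / -6 = -1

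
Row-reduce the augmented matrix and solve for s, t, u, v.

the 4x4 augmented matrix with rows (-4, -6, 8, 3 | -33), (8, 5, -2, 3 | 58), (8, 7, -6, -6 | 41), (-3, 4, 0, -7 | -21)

(4, 3, -1, 3)

Forward elimination on [A|b]:
R2 <- R2 - (-2)*R1:  [  0  -7  14   9  -8 ]
R3 <- R3 - (-2)*R1:  [   0   -5   10    0  -25 ]
R4 <- R4 - (3/4)*R1:  [     0   17/2     -6  -37/4   15/4 ]
R3 <- R3 - (5/7)*R2:  [      0       0       0   -45/7  -135/7 ]
R4 <- R4 - (-17/14)*R2:  [       0        0       11    47/28  -167/28 ]
R3 <-> R4   (pivot in column 3 was zero)
[ -4  -6   8      3      -33 ]
[  0  -7  14      9       -8 ]
[  0   0  11  47/28  -167/28 ]
[  0   0   0  -45/7   -135/7 ]
Row echelon form:
[ -4  -6   8      3  |      -33 ]
[  0  -7  14      9  |       -8 ]
[  0   0  11  47/28  |  -167/28 ]
[  0   0   0  -45/7  |   -135/7 ]
Back-substitution:
v = (-135/7) / (-45/7) = 3
u = (-167/28 - (47/28)*(3)) / 11 = -1
t = (-8 - (14)*(-1) - (9)*(3)) / -7 = 3
s = (-33 - (-6)*(3) - (8)*(-1) - (3)*(3)) / -4 = 4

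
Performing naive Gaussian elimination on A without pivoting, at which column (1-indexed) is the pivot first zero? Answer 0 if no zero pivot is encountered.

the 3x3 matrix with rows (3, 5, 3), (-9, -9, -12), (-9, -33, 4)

Naive forward elimination:
R2 <- R2 - (-3)*R1:  [  0   6  -3 ]
R3 <- R3 - (-3)*R1:  [   0  -18   13 ]
R3 <- R3 - (-3)*R2:  [ 0  0  4 ]
All pivots nonzero; naive elimination completes without hitting a zero pivot.

first zero-pivot column = 0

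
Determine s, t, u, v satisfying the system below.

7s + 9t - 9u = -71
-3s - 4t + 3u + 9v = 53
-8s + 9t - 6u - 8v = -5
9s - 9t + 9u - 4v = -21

(-5, 1, 5, 3)

Forward elimination on [A|b]:
R2 <- R2 - (-3/7)*R1:  [     0   -1/7   -6/7      9  158/7 ]
R3 <- R3 - (-8/7)*R1:  [      0   135/7  -114/7      -8  -603/7 ]
R4 <- R4 - (9/7)*R1:  [      0  -144/7   144/7      -4   492/7 ]
R3 <- R3 - (-135)*R2:  [    0     0  -132  1207  2961 ]
R4 <- R4 - (144)*R2:  [     0      0    144  -1300  -3180 ]
R4 <- R4 - (-12/11)*R3:  [      0       0       0  184/11  552/11 ]
Row echelon form:
[ 7     9    -9       0  |     -71 ]
[ 0  -1/7  -6/7       9  |   158/7 ]
[ 0     0  -132    1207  |    2961 ]
[ 0     0     0  184/11  |  552/11 ]
Back-substitution:
v = (552/11) / (184/11) = 3
u = (2961 - (1207)*(3)) / -132 = 5
t = (158/7 - (-6/7)*(5) - (9)*(3)) / (-1/7) = 1
s = (-71 - (9)*(1) - (-9)*(5)) / 7 = -5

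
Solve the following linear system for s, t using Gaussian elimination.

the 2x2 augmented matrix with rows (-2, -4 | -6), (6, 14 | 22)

(-1, 2)

Forward elimination on [A|b]:
R2 <- R2 - (-3)*R1:  [ 0  2  4 ]
Row echelon form:
[ -2  -4  |  -6 ]
[  0   2  |   4 ]
Back-substitution:
t = (4) / 2 = 2
s = (-6 - (-4)*(2)) / -2 = -1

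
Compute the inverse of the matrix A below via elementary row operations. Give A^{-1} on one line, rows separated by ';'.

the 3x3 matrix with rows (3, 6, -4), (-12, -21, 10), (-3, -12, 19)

inverse = [-31/3 -22/9 -8/9; 22/3 5/3 2/3; 3 2/3 1/3]

Gauss-Jordan on [A | I]:
R1 <- (1/3)*R1:  [    1     2  -4/3  |   1/3     0     0 ]
R2 <- R2 - (-12)*R1:  [  0   3  -6  |   4   1   0 ]
R3 <- R3 - (-3)*R1:  [  0  -6  15  |   1   0   1 ]
R2 <- (1/3)*R2:  [   0    1   -2  |  4/3  1/3    0 ]
R1 <- R1 - (2)*R2:  [    1     0   8/3  |  -7/3  -2/3     0 ]
R3 <- R3 - (-6)*R2:  [ 0  0  3  |  9  2  1 ]
R3 <- (1/3)*R3:  [   0    0    1  |    3  2/3  1/3 ]
R1 <- R1 - (8/3)*R3:  [     1      0      0  |  -31/3  -22/9   -8/9 ]
R2 <- R2 - (-2)*R3:  [    0     1     0  |  22/3   5/3   2/3 ]
Right block of [I | A^{-1}] is the inverse:
[ -31/3  -22/9  -8/9 ]
[  22/3    5/3   2/3 ]
[     3    2/3   1/3 ]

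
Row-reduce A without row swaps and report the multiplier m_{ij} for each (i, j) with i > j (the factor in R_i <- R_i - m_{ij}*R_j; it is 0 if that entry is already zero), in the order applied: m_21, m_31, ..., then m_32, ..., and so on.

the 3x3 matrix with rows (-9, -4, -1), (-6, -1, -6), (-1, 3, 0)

Forward elimination:
R2 <- R2 - (2/3)*R1:  [     0    5/3  -16/3 ]
R3 <- R3 - (1/9)*R1:  [    0  31/9   1/9 ]
R3 <- R3 - (31/15)*R2:  [      0       0  167/15 ]
Multipliers (in order of application): m_{21} = 2/3, m_{31} = 1/9, m_{32} = 31/15

multipliers: 2/3, 1/9, 31/15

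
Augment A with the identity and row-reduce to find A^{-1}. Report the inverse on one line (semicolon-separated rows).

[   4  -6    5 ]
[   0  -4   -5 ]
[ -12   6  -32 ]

inverse = [79/16 -81/16 25/16; 15/8 -17/8 5/8; -3/2 3/2 -1/2]

Gauss-Jordan on [A | I]:
R1 <- (1/4)*R1:  [    1  -3/2   5/4  |   1/4     0     0 ]
R3 <- R3 - (-12)*R1:  [   0  -12  -17  |    3    0    1 ]
R2 <- (1/-4)*R2:  [    0     1   5/4  |     0  -1/4     0 ]
R1 <- R1 - (-3/2)*R2:  [    1     0  25/8  |   1/4  -3/8     0 ]
R3 <- R3 - (-12)*R2:  [  0   0  -2  |   3  -3   1 ]
R3 <- (1/-2)*R3:  [    0     0     1  |  -3/2   3/2  -1/2 ]
R1 <- R1 - (25/8)*R3:  [      1       0       0  |   79/16  -81/16   25/16 ]
R2 <- R2 - (5/4)*R3:  [     0      1      0  |   15/8  -17/8    5/8 ]
Right block of [I | A^{-1}] is the inverse:
[ 79/16  -81/16  25/16 ]
[  15/8   -17/8    5/8 ]
[  -3/2     3/2   -1/2 ]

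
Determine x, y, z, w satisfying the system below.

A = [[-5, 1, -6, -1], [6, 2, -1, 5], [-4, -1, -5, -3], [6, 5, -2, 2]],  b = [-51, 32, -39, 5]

(5, -5, 3, 3)

Forward elimination on [A|b]:
R2 <- R2 - (-6/5)*R1:  [      0    16/5   -41/5    19/5  -146/5 ]
R3 <- R3 - (4/5)*R1:  [     0   -9/5   -1/5  -11/5    9/5 ]
R4 <- R4 - (-6/5)*R1:  [      0    31/5   -46/5     4/5  -281/5 ]
R3 <- R3 - (-9/16)*R2:  [      0       0  -77/16   -1/16  -117/8 ]
R4 <- R4 - (31/16)*R2:  [       0        0   107/16  -105/16      3/8 ]
R4 <- R4 - (-107/77)*R3:  [        0         0         0   -512/77  -1536/77 ]
Row echelon form:
[ -5     1      -6       -1  |       -51 ]
[  0  16/5   -41/5     19/5  |    -146/5 ]
[  0     0  -77/16    -1/16  |    -117/8 ]
[  0     0       0  -512/77  |  -1536/77 ]
Back-substitution:
w = (-1536/77) / (-512/77) = 3
z = (-117/8 - (-1/16)*(3)) / (-77/16) = 3
y = (-146/5 - (-41/5)*(3) - (19/5)*(3)) / (16/5) = -5
x = (-51 - (1)*(-5) - (-6)*(3) - (-1)*(3)) / -5 = 5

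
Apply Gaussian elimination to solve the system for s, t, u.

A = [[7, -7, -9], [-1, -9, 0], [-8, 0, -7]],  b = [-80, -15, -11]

(-3, 2, 5)

Forward elimination on [A|b]:
R2 <- R2 - (-1/7)*R1:  [      0     -10    -9/7  -185/7 ]
R3 <- R3 - (-8/7)*R1:  [      0      -8  -121/7  -717/7 ]
R3 <- R3 - (4/5)*R2:  [       0        0  -569/35   -569/7 ]
Row echelon form:
[ 7   -7       -9  |     -80 ]
[ 0  -10     -9/7  |  -185/7 ]
[ 0    0  -569/35  |  -569/7 ]
Back-substitution:
u = (-569/7) / (-569/35) = 5
t = (-185/7 - (-9/7)*(5)) / -10 = 2
s = (-80 - (-7)*(2) - (-9)*(5)) / 7 = -3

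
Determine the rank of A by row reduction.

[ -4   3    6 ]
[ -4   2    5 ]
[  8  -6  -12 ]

rank(A) = 2

Row reduction:
R2 <- R2 - (1)*R1:  [  0  -1  -1 ]
R3 <- R3 - (-2)*R1:  [ 0  0  0 ]
Row echelon form:
[ -4   3   6 ]
[  0  -1  -1 ]
[  0   0   0 ]
Nonzero rows / pivot columns: 2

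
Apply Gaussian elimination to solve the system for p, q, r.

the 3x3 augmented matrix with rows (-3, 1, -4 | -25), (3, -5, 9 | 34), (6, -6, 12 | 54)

Forward elimination on [A|b]:
R2 <- R2 - (-1)*R1:  [  0  -4   5   9 ]
R3 <- R3 - (-2)*R1:  [  0  -4   4   4 ]
R3 <- R3 - (1)*R2:  [  0   0  -1  -5 ]
Row echelon form:
[ -3   1  -4  |  -25 ]
[  0  -4   5  |    9 ]
[  0   0  -1  |   -5 ]
Back-substitution:
r = (-5) / -1 = 5
q = (9 - (5)*(5)) / -4 = 4
p = (-25 - (1)*(4) - (-4)*(5)) / -3 = 3

(3, 4, 5)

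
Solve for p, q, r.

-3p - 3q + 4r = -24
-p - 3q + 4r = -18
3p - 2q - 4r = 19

(3, 1, -3)

Forward elimination on [A|b]:
R2 <- R2 - (1/3)*R1:  [   0   -2  8/3  -10 ]
R3 <- R3 - (-1)*R1:  [  0  -5   0  -5 ]
R3 <- R3 - (5/2)*R2:  [     0      0  -20/3     20 ]
Row echelon form:
[ -3  -3      4  |  -24 ]
[  0  -2    8/3  |  -10 ]
[  0   0  -20/3  |   20 ]
Back-substitution:
r = (20) / (-20/3) = -3
q = (-10 - (8/3)*(-3)) / -2 = 1
p = (-24 - (-3)*(1) - (4)*(-3)) / -3 = 3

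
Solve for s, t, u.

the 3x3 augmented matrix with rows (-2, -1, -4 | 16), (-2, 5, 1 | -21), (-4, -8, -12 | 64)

(3, -2, -5)

Forward elimination on [A|b]:
R2 <- R2 - (1)*R1:  [   0    6    5  -37 ]
R3 <- R3 - (2)*R1:  [  0  -6  -4  32 ]
R3 <- R3 - (-1)*R2:  [  0   0   1  -5 ]
Row echelon form:
[ -2  -1  -4  |   16 ]
[  0   6   5  |  -37 ]
[  0   0   1  |   -5 ]
Back-substitution:
u = (-5) / 1 = -5
t = (-37 - (5)*(-5)) / 6 = -2
s = (16 - (-1)*(-2) - (-4)*(-5)) / -2 = 3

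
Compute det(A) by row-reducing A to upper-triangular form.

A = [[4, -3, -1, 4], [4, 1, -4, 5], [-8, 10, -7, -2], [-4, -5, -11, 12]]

Forward elimination:
R2 <- R2 - (1)*R1:  [  0   4  -3   1 ]
R3 <- R3 - (-2)*R1:  [  0   4  -9   6 ]
R4 <- R4 - (-1)*R1:  [   0   -8  -12   16 ]
R3 <- R3 - (1)*R2:  [  0   0  -6   5 ]
R4 <- R4 - (-2)*R2:  [   0    0  -18   18 ]
R4 <- R4 - (3)*R3:  [ 0  0  0  3 ]
Upper-triangular form:
[ 4  -3  -1  4 ]
[ 0   4  -3  1 ]
[ 0   0  -6  5 ]
[ 0   0   0  3 ]
det(A) = (-1)^0 * (4) * (4) * (-6) * (3) = -288  (0 row swaps -> sign +1)

det(A) = -288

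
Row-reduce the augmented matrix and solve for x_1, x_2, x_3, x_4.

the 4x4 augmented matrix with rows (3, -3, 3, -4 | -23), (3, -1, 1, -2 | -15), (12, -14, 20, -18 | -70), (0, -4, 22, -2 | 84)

Forward elimination on [A|b]:
R2 <- R2 - (1)*R1:  [  0   2  -2   2   8 ]
R3 <- R3 - (4)*R1:  [  0  -2   8  -2  22 ]
R3 <- R3 - (-1)*R2:  [  0   0   6   0  30 ]
R4 <- R4 - (-2)*R2:  [   0    0   18    2  100 ]
R4 <- R4 - (3)*R3:  [  0   0   0   2  10 ]
Row echelon form:
[ 3  -3   3  -4  |  -23 ]
[ 0   2  -2   2  |    8 ]
[ 0   0   6   0  |   30 ]
[ 0   0   0   2  |   10 ]
Back-substitution:
x_4 = (10) / 2 = 5
x_3 = (30) / 6 = 5
x_2 = (8 - (-2)*(5) - (2)*(5)) / 2 = 4
x_1 = (-23 - (-3)*(4) - (3)*(5) - (-4)*(5)) / 3 = -2

(-2, 4, 5, 5)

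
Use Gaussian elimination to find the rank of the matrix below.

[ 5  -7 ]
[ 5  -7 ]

rank(A) = 1

Row reduction:
R2 <- R2 - (1)*R1:  [ 0  0 ]
Row echelon form:
[ 5  -7 ]
[ 0   0 ]
Nonzero rows / pivot columns: 1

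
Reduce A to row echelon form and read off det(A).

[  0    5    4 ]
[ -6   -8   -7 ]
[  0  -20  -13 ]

det(A) = 90

Forward elimination:
R1 <-> R2   (pivot in column 1 was zero)
[ -6   -8   -7 ]
[  0    5    4 ]
[  0  -20  -13 ]
R3 <- R3 - (-4)*R2:  [ 0  0  3 ]
Upper-triangular form:
[ -6  -8  -7 ]
[  0   5   4 ]
[  0   0   3 ]
det(A) = (-1)^1 * (-6) * (5) * (3) = 90  (1 row swap -> sign -1)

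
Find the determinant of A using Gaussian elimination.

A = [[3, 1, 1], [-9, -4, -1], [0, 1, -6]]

det(A) = 12

Forward elimination:
R2 <- R2 - (-3)*R1:  [  0  -1   2 ]
R3 <- R3 - (-1)*R2:  [  0   0  -4 ]
Upper-triangular form:
[ 3   1   1 ]
[ 0  -1   2 ]
[ 0   0  -4 ]
det(A) = (-1)^0 * (3) * (-1) * (-4) = 12  (0 row swaps -> sign +1)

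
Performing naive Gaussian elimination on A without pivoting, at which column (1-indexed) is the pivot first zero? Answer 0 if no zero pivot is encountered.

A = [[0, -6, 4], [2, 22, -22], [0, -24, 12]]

Naive forward elimination:
Pivot entry (1,1) is zero but row 2 has 2 in column 1 -> naive elimination stops; a row interchange (e.g. R1 <-> R2) would be required here.

first zero-pivot column = 1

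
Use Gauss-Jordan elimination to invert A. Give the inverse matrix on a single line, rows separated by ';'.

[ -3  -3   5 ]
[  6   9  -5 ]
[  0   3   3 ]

inverse = [7/3 4/3 -5/3; -1 -1/2 5/6; 1 1/2 -1/2]

Gauss-Jordan on [A | I]:
R1 <- (1/-3)*R1:  [    1     1  -5/3  |  -1/3     0     0 ]
R2 <- R2 - (6)*R1:  [ 0  3  5  |  2  1  0 ]
R2 <- (1/3)*R2:  [   0    1  5/3  |  2/3  1/3    0 ]
R1 <- R1 - (1)*R2:  [     1      0  -10/3  |     -1   -1/3      0 ]
R3 <- R3 - (3)*R2:  [  0   0  -2  |  -2  -1   1 ]
R3 <- (1/-2)*R3:  [    0     0     1  |     1   1/2  -1/2 ]
R1 <- R1 - (-10/3)*R3:  [    1     0     0  |   7/3   4/3  -5/3 ]
R2 <- R2 - (5/3)*R3:  [    0     1     0  |    -1  -1/2   5/6 ]
Right block of [I | A^{-1}] is the inverse:
[ 7/3   4/3  -5/3 ]
[  -1  -1/2   5/6 ]
[   1   1/2  -1/2 ]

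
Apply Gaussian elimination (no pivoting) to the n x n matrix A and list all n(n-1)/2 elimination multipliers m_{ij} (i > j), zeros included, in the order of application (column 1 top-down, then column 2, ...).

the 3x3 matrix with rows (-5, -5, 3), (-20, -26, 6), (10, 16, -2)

Forward elimination:
R2 <- R2 - (4)*R1:  [  0  -6  -6 ]
R3 <- R3 - (-2)*R1:  [ 0  6  4 ]
R3 <- R3 - (-1)*R2:  [  0   0  -2 ]
Multipliers (in order of application): m_{21} = 4, m_{31} = -2, m_{32} = -1

multipliers: 4, -2, -1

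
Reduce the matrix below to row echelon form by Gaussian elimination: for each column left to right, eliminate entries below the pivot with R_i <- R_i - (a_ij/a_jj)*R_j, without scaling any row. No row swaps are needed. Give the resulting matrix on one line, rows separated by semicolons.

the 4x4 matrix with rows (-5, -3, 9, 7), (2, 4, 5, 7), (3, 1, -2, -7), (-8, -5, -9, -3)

REF = [-5 -3 9 7; 0 14/5 43/5 49/5; 0 0 41/7 0; 0 0 0 -27/2]

Forward elimination:
R2 <- R2 - (-2/5)*R1:  [    0  14/5  43/5  49/5 ]
R3 <- R3 - (-3/5)*R1:  [     0   -4/5   17/5  -14/5 ]
R4 <- R4 - (8/5)*R1:  [      0    -1/5  -117/5   -71/5 ]
R3 <- R3 - (-2/7)*R2:  [    0     0  41/7     0 ]
R4 <- R4 - (-1/14)*R2:  [       0        0  -319/14    -27/2 ]
R4 <- R4 - (-319/82)*R3:  [     0      0      0  -27/2 ]
Row echelon form:
[ -5    -3     9      7 ]
[  0  14/5  43/5   49/5 ]
[  0     0  41/7      0 ]
[  0     0     0  -27/2 ]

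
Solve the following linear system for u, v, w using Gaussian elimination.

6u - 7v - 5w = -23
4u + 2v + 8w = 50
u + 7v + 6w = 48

Forward elimination on [A|b]:
R2 <- R2 - (2/3)*R1:  [     0   20/3   34/3  196/3 ]
R3 <- R3 - (1/6)*R1:  [     0   49/6   41/6  311/6 ]
R3 <- R3 - (49/40)*R2:  [       0        0  -141/20   -141/5 ]
Row echelon form:
[ 6    -7       -5  |     -23 ]
[ 0  20/3     34/3  |   196/3 ]
[ 0     0  -141/20  |  -141/5 ]
Back-substitution:
w = (-141/5) / (-141/20) = 4
v = (196/3 - (34/3)*(4)) / (20/3) = 3
u = (-23 - (-7)*(3) - (-5)*(4)) / 6 = 3

(3, 3, 4)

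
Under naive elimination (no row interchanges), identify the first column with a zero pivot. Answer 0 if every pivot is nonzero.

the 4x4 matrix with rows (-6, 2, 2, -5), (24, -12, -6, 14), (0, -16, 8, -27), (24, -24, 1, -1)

Naive forward elimination:
R2 <- R2 - (-4)*R1:  [  0  -4   2  -6 ]
R4 <- R4 - (-4)*R1:  [   0  -16    9  -21 ]
R3 <- R3 - (4)*R2:  [  0   0   0  -3 ]
R4 <- R4 - (4)*R2:  [ 0  0  1  3 ]
Matrix at this point:
[ -6   2  2  -5 ]
[  0  -4  2  -6 ]
[  0   0  0  -3 ]
[  0   0  1   3 ]
Pivot entry (3,3) is zero but row 4 has 1 in column 3 -> naive elimination stops; a row interchange (e.g. R3 <-> R4) would be required here.

first zero-pivot column = 3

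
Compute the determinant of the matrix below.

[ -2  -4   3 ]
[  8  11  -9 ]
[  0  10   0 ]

det(A) = 60

Forward elimination:
R2 <- R2 - (-4)*R1:  [  0  -5   3 ]
R3 <- R3 - (-2)*R2:  [ 0  0  6 ]
Upper-triangular form:
[ -2  -4  3 ]
[  0  -5  3 ]
[  0   0  6 ]
det(A) = (-1)^0 * (-2) * (-5) * (6) = 60  (0 row swaps -> sign +1)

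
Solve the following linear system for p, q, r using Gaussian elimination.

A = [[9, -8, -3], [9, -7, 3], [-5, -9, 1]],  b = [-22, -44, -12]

Forward elimination on [A|b]:
R2 <- R2 - (1)*R1:  [   0    1    6  -22 ]
R3 <- R3 - (-5/9)*R1:  [      0  -121/9    -2/3  -218/9 ]
R3 <- R3 - (-121/9)*R2:  [    0     0    80  -320 ]
Row echelon form:
[ 9  -8  -3  |   -22 ]
[ 0   1   6  |   -22 ]
[ 0   0  80  |  -320 ]
Back-substitution:
r = (-320) / 80 = -4
q = (-22 - (6)*(-4)) / 1 = 2
p = (-22 - (-8)*(2) - (-3)*(-4)) / 9 = -2

(-2, 2, -4)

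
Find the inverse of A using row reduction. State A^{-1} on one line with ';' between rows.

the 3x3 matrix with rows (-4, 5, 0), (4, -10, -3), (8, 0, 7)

inverse = [-7/2 -7/4 -3/4; -13/5 -7/5 -3/5; 4 2 1]

Gauss-Jordan on [A | I]:
R1 <- (1/-4)*R1:  [    1  -5/4     0  |  -1/4     0     0 ]
R2 <- R2 - (4)*R1:  [  0  -5  -3  |   1   1   0 ]
R3 <- R3 - (8)*R1:  [  0  10   7  |   2   0   1 ]
R2 <- (1/-5)*R2:  [    0     1   3/5  |  -1/5  -1/5     0 ]
R1 <- R1 - (-5/4)*R2:  [    1     0   3/4  |  -1/2  -1/4     0 ]
R3 <- R3 - (10)*R2:  [ 0  0  1  |  4  2  1 ]
R1 <- R1 - (3/4)*R3:  [    1     0     0  |  -7/2  -7/4  -3/4 ]
R2 <- R2 - (3/5)*R3:  [     0      1      0  |  -13/5   -7/5   -3/5 ]
Right block of [I | A^{-1}] is the inverse:
[  -7/2  -7/4  -3/4 ]
[ -13/5  -7/5  -3/5 ]
[     4     2     1 ]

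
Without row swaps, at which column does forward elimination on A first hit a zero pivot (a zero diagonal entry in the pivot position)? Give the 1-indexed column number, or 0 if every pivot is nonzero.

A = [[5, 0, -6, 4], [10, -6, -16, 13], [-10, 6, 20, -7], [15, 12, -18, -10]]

Naive forward elimination:
R2 <- R2 - (2)*R1:  [  0  -6  -4   5 ]
R3 <- R3 - (-2)*R1:  [ 0  6  8  1 ]
R4 <- R4 - (3)*R1:  [   0   12    0  -22 ]
R3 <- R3 - (-1)*R2:  [ 0  0  4  6 ]
R4 <- R4 - (-2)*R2:  [   0    0   -8  -12 ]
R4 <- R4 - (-2)*R3:  [ 0  0  0  0 ]
Matrix at this point:
[ 5   0  -6  4 ]
[ 0  -6  -4  5 ]
[ 0   0   4  6 ]
[ 0   0   0  0 ]
Pivot entry (4,4) in the last row is zero and there are no rows below to swap with -> zero pivot in column 4 (A is singular).

first zero-pivot column = 4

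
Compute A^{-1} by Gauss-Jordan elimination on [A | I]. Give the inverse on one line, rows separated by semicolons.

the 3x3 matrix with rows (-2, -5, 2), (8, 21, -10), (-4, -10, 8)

inverse = [-17/2 -5/2 -1; 3 1 1/2; -1/2 0 1/4]

Gauss-Jordan on [A | I]:
R1 <- (1/-2)*R1:  [    1   5/2    -1  |  -1/2     0     0 ]
R2 <- R2 - (8)*R1:  [  0   1  -2  |   4   1   0 ]
R3 <- R3 - (-4)*R1:  [  0   0   4  |  -2   0   1 ]
R1 <- R1 - (5/2)*R2:  [     1      0      4  |  -21/2   -5/2      0 ]
R3 <- (1/4)*R3:  [    0     0     1  |  -1/2     0   1/4 ]
R1 <- R1 - (4)*R3:  [     1      0      0  |  -17/2   -5/2     -1 ]
R2 <- R2 - (-2)*R3:  [   0    1    0  |    3    1  1/2 ]
Right block of [I | A^{-1}] is the inverse:
[ -17/2  -5/2   -1 ]
[     3     1  1/2 ]
[  -1/2     0  1/4 ]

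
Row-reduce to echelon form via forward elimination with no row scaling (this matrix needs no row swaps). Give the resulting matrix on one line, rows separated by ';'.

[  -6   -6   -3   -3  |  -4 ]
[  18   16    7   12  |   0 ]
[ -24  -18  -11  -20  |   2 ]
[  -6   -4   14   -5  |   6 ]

REF = [-6 -6 -3 -3 -4; 0 -2 -2 3 -12; 0 0 -5 1 -18; 0 0 0 4 -56]

Forward elimination:
R2 <- R2 - (-3)*R1:  [   0   -2   -2    3  -12 ]
R3 <- R3 - (4)*R1:  [  0   6   1  -8  18 ]
R4 <- R4 - (1)*R1:  [  0   2  17  -2  10 ]
R3 <- R3 - (-3)*R2:  [   0    0   -5    1  -18 ]
R4 <- R4 - (-1)*R2:  [  0   0  15   1  -2 ]
R4 <- R4 - (-3)*R3:  [   0    0    0    4  -56 ]
Row echelon form:
[ -6  -6  -3  -3  |   -4 ]
[  0  -2  -2   3  |  -12 ]
[  0   0  -5   1  |  -18 ]
[  0   0   0   4  |  -56 ]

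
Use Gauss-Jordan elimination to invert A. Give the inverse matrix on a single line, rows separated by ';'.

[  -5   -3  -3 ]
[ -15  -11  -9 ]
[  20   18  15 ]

inverse = [-1/10 -3/10 -1/5; 3/2 -1/2 0; -5/3 1 1/3]

Gauss-Jordan on [A | I]:
R1 <- (1/-5)*R1:  [    1   3/5   3/5  |  -1/5     0     0 ]
R2 <- R2 - (-15)*R1:  [  0  -2   0  |  -3   1   0 ]
R3 <- R3 - (20)*R1:  [ 0  6  3  |  4  0  1 ]
R2 <- (1/-2)*R2:  [    0     1     0  |   3/2  -1/2     0 ]
R1 <- R1 - (3/5)*R2:  [      1       0     3/5  |  -11/10    3/10       0 ]
R3 <- R3 - (6)*R2:  [  0   0   3  |  -5   3   1 ]
R3 <- (1/3)*R3:  [    0     0     1  |  -5/3     1   1/3 ]
R1 <- R1 - (3/5)*R3:  [     1      0      0  |  -1/10  -3/10   -1/5 ]
Right block of [I | A^{-1}] is the inverse:
[ -1/10  -3/10  -1/5 ]
[   3/2   -1/2     0 ]
[  -5/3      1   1/3 ]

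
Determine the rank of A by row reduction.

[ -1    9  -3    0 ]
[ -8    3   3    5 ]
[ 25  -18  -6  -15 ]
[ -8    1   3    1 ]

Row reduction:
R2 <- R2 - (8)*R1:  [   0  -69   27    5 ]
R3 <- R3 - (-25)*R1:  [   0  207  -81  -15 ]
R4 <- R4 - (8)*R1:  [   0  -71   27    1 ]
R3 <- R3 - (-3)*R2:  [ 0  0  0  0 ]
R4 <- R4 - (71/69)*R2:  [       0        0   -18/23  -286/69 ]
R3 <-> R4   (pivot in column 3 was zero)
[ -1    9      -3        0 ]
[  0  -69      27        5 ]
[  0    0  -18/23  -286/69 ]
[  0    0       0        0 ]
Row echelon form:
[ -1    9      -3        0 ]
[  0  -69      27        5 ]
[  0    0  -18/23  -286/69 ]
[  0    0       0        0 ]
Nonzero rows / pivot columns: 3

rank(A) = 3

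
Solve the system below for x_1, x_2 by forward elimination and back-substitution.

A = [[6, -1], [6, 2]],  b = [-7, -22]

(-2, -5)

Forward elimination on [A|b]:
R2 <- R2 - (1)*R1:  [   0    3  -15 ]
Row echelon form:
[ 6  -1  |   -7 ]
[ 0   3  |  -15 ]
Back-substitution:
x_2 = (-15) / 3 = -5
x_1 = (-7 - (-1)*(-5)) / 6 = -2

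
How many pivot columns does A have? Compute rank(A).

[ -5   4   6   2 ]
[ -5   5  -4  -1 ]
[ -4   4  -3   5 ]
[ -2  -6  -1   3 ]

rank(A) = 4

Row reduction:
R2 <- R2 - (1)*R1:  [   0    1  -10   -3 ]
R3 <- R3 - (4/5)*R1:  [     0    4/5  -39/5   17/5 ]
R4 <- R4 - (2/5)*R1:  [     0  -38/5  -17/5   11/5 ]
R3 <- R3 - (4/5)*R2:  [    0     0   1/5  29/5 ]
R4 <- R4 - (-38/5)*R2:  [      0       0  -397/5  -103/5 ]
R4 <- R4 - (-397)*R3:  [    0     0     0  2282 ]
Row echelon form:
[ -5  4    6     2 ]
[  0  1  -10    -3 ]
[  0  0  1/5  29/5 ]
[  0  0    0  2282 ]
Nonzero rows / pivot columns: 4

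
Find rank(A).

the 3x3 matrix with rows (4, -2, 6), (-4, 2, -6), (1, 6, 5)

Row reduction:
R2 <- R2 - (-1)*R1:  [ 0  0  0 ]
R3 <- R3 - (1/4)*R1:  [    0  13/2   7/2 ]
R2 <-> R3   (pivot in column 2 was zero)
[ 4    -2    6 ]
[ 0  13/2  7/2 ]
[ 0     0    0 ]
Row echelon form:
[ 4    -2    6 ]
[ 0  13/2  7/2 ]
[ 0     0    0 ]
Nonzero rows / pivot columns: 2

rank(A) = 2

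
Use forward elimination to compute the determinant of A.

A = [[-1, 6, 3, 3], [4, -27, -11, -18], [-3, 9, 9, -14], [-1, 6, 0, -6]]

Forward elimination:
R2 <- R2 - (-4)*R1:  [  0  -3   1  -6 ]
R3 <- R3 - (3)*R1:  [   0   -9    0  -23 ]
R4 <- R4 - (1)*R1:  [  0   0  -3  -9 ]
R3 <- R3 - (3)*R2:  [  0   0  -3  -5 ]
R4 <- R4 - (1)*R3:  [  0   0   0  -4 ]
Upper-triangular form:
[ -1   6   3   3 ]
[  0  -3   1  -6 ]
[  0   0  -3  -5 ]
[  0   0   0  -4 ]
det(A) = (-1)^0 * (-1) * (-3) * (-3) * (-4) = 36  (0 row swaps -> sign +1)

det(A) = 36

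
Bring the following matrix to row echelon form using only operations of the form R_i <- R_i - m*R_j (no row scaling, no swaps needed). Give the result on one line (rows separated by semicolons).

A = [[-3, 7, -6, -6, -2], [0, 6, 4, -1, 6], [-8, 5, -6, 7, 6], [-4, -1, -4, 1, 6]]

Forward elimination:
R3 <- R3 - (8/3)*R1:  [     0  -41/3     10     23   34/3 ]
R4 <- R4 - (4/3)*R1:  [     0  -31/3      4      9   26/3 ]
R3 <- R3 - (-41/18)*R2:  [      0       0   172/9  373/18      25 ]
R4 <- R4 - (-31/18)*R2:  [      0       0    98/9  131/18      19 ]
R4 <- R4 - (49/86)*R3:  [        0         0         0  -779/172    409/86 ]
Row echelon form:
[ -3  7     -6        -6      -2 ]
[  0  6      4        -1       6 ]
[  0  0  172/9    373/18      25 ]
[  0  0      0  -779/172  409/86 ]

REF = [-3 7 -6 -6 -2; 0 6 4 -1 6; 0 0 172/9 373/18 25; 0 0 0 -779/172 409/86]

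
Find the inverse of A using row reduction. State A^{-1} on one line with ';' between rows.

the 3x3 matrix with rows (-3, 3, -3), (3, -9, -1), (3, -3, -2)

Gauss-Jordan on [A | I]:
R1 <- (1/-3)*R1:  [    1    -1     1  |  -1/3     0     0 ]
R2 <- R2 - (3)*R1:  [  0  -6  -4  |   1   1   0 ]
R3 <- R3 - (3)*R1:  [  0   0  -5  |   1   0   1 ]
R2 <- (1/-6)*R2:  [    0     1   2/3  |  -1/6  -1/6     0 ]
R1 <- R1 - (-1)*R2:  [    1     0   5/3  |  -1/2  -1/6     0 ]
R3 <- (1/-5)*R3:  [    0     0     1  |  -1/5     0  -1/5 ]
R1 <- R1 - (5/3)*R3:  [    1     0     0  |  -1/6  -1/6   1/3 ]
R2 <- R2 - (2/3)*R3:  [     0      1      0  |  -1/30   -1/6   2/15 ]
Right block of [I | A^{-1}] is the inverse:
[  -1/6  -1/6   1/3 ]
[ -1/30  -1/6  2/15 ]
[  -1/5     0  -1/5 ]

inverse = [-1/6 -1/6 1/3; -1/30 -1/6 2/15; -1/5 0 -1/5]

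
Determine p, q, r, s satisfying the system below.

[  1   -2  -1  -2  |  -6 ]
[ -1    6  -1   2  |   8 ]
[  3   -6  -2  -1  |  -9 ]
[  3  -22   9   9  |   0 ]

(-3, 0, -1, 2)

Forward elimination on [A|b]:
R2 <- R2 - (-1)*R1:  [  0   4  -2   0   2 ]
R3 <- R3 - (3)*R1:  [ 0  0  1  5  9 ]
R4 <- R4 - (3)*R1:  [   0  -16   12   15   18 ]
R4 <- R4 - (-4)*R2:  [  0   0   4  15  26 ]
R4 <- R4 - (4)*R3:  [   0    0    0   -5  -10 ]
Row echelon form:
[ 1  -2  -1  -2  |   -6 ]
[ 0   4  -2   0  |    2 ]
[ 0   0   1   5  |    9 ]
[ 0   0   0  -5  |  -10 ]
Back-substitution:
s = (-10) / -5 = 2
r = (9 - (5)*(2)) / 1 = -1
q = (2 - (-2)*(-1)) / 4 = 0
p = (-6 - (-2)*(0) - (-1)*(-1) - (-2)*(2)) / 1 = -3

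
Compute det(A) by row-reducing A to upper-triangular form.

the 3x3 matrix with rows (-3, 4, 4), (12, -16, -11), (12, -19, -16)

det(A) = -45

Forward elimination:
R2 <- R2 - (-4)*R1:  [ 0  0  5 ]
R3 <- R3 - (-4)*R1:  [  0  -3   0 ]
R2 <-> R3   (pivot in column 2 was zero)
[ -3   4  4 ]
[  0  -3  0 ]
[  0   0  5 ]
Upper-triangular form:
[ -3   4  4 ]
[  0  -3  0 ]
[  0   0  5 ]
det(A) = (-1)^1 * (-3) * (-3) * (5) = -45  (1 row swap -> sign -1)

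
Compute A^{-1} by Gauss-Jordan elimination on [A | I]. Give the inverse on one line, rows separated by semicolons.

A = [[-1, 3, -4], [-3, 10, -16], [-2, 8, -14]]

Gauss-Jordan on [A | I]:
R1 <- (1/-1)*R1:  [  1  -3   4  |  -1   0   0 ]
R2 <- R2 - (-3)*R1:  [  0   1  -4  |  -3   1   0 ]
R3 <- R3 - (-2)*R1:  [  0   2  -6  |  -2   0   1 ]
R1 <- R1 - (-3)*R2:  [   1    0   -8  |  -10    3    0 ]
R3 <- R3 - (2)*R2:  [  0   0   2  |   4  -2   1 ]
R3 <- (1/2)*R3:  [   0    0    1  |    2   -1  1/2 ]
R1 <- R1 - (-8)*R3:  [  1   0   0  |   6  -5   4 ]
R2 <- R2 - (-4)*R3:  [  0   1   0  |   5  -3   2 ]
Right block of [I | A^{-1}] is the inverse:
[ 6  -5    4 ]
[ 5  -3    2 ]
[ 2  -1  1/2 ]

inverse = [6 -5 4; 5 -3 2; 2 -1 1/2]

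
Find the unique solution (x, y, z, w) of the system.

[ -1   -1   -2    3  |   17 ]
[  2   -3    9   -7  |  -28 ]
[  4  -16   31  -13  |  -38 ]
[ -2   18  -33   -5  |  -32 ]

(3, -4, -2, 4)

Forward elimination on [A|b]:
R2 <- R2 - (-2)*R1:  [  0  -5   5  -1   6 ]
R3 <- R3 - (-4)*R1:  [   0  -20   23   -1   30 ]
R4 <- R4 - (2)*R1:  [   0   20  -29  -11  -66 ]
R3 <- R3 - (4)*R2:  [ 0  0  3  3  6 ]
R4 <- R4 - (-4)*R2:  [   0    0   -9  -15  -42 ]
R4 <- R4 - (-3)*R3:  [   0    0    0   -6  -24 ]
Row echelon form:
[ -1  -1  -2   3  |   17 ]
[  0  -5   5  -1  |    6 ]
[  0   0   3   3  |    6 ]
[  0   0   0  -6  |  -24 ]
Back-substitution:
w = (-24) / -6 = 4
z = (6 - (3)*(4)) / 3 = -2
y = (6 - (5)*(-2) - (-1)*(4)) / -5 = -4
x = (17 - (-1)*(-4) - (-2)*(-2) - (3)*(4)) / -1 = 3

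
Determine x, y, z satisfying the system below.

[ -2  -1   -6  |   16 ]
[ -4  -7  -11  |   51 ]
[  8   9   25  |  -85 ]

Forward elimination on [A|b]:
R2 <- R2 - (2)*R1:  [  0  -5   1  19 ]
R3 <- R3 - (-4)*R1:  [   0    5    1  -21 ]
R3 <- R3 - (-1)*R2:  [  0   0   2  -2 ]
Row echelon form:
[ -2  -1  -6  |  16 ]
[  0  -5   1  |  19 ]
[  0   0   2  |  -2 ]
Back-substitution:
z = (-2) / 2 = -1
y = (19 - (1)*(-1)) / -5 = -4
x = (16 - (-1)*(-4) - (-6)*(-1)) / -2 = -3

(-3, -4, -1)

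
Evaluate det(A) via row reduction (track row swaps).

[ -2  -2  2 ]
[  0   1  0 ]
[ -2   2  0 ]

Forward elimination:
R3 <- R3 - (1)*R1:  [  0   4  -2 ]
R3 <- R3 - (4)*R2:  [  0   0  -2 ]
Upper-triangular form:
[ -2  -2   2 ]
[  0   1   0 ]
[  0   0  -2 ]
det(A) = (-1)^0 * (-2) * (1) * (-2) = 4  (0 row swaps -> sign +1)

det(A) = 4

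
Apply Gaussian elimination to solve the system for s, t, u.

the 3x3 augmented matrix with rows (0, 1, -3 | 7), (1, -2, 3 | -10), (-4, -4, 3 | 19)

Forward elimination on [A|b]:
R1 <-> R2   (pivot in column 1 was zero)
[  1  -2   3  -10 ]
[  0   1  -3    7 ]
[ -4  -4   3   19 ]
R3 <- R3 - (-4)*R1:  [   0  -12   15  -21 ]
R3 <- R3 - (-12)*R2:  [   0    0  -21   63 ]
Row echelon form:
[ 1  -2    3  |  -10 ]
[ 0   1   -3  |    7 ]
[ 0   0  -21  |   63 ]
Back-substitution:
u = (63) / -21 = -3
t = (7 - (-3)*(-3)) / 1 = -2
s = (-10 - (-2)*(-2) - (3)*(-3)) / 1 = -5

(-5, -2, -3)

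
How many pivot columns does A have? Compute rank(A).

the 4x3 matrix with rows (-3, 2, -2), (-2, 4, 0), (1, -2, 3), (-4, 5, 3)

rank(A) = 3

Row reduction:
R2 <- R2 - (2/3)*R1:  [   0  8/3  4/3 ]
R3 <- R3 - (-1/3)*R1:  [    0  -4/3   7/3 ]
R4 <- R4 - (4/3)*R1:  [    0   7/3  17/3 ]
R3 <- R3 - (-1/2)*R2:  [ 0  0  3 ]
R4 <- R4 - (7/8)*R2:  [   0    0  9/2 ]
R4 <- R4 - (3/2)*R3:  [ 0  0  0 ]
Row echelon form:
[ -3    2   -2 ]
[  0  8/3  4/3 ]
[  0    0    3 ]
[  0    0    0 ]
Nonzero rows / pivot columns: 3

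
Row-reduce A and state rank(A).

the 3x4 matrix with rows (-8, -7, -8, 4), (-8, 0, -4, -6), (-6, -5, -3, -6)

Row reduction:
R2 <- R2 - (1)*R1:  [   0    7    4  -10 ]
R3 <- R3 - (3/4)*R1:  [   0  1/4    3   -9 ]
R3 <- R3 - (1/28)*R2:  [       0        0     20/7  -121/14 ]
Row echelon form:
[ -8  -7    -8        4 ]
[  0   7     4      -10 ]
[  0   0  20/7  -121/14 ]
Nonzero rows / pivot columns: 3

rank(A) = 3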